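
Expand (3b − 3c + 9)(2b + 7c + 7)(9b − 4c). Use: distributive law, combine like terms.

54b^3 + 111b^2c − 249bc^2 + 351b^2 + 222bc + 84c^3 − 168c^2 + 567b − 252c

(3b − 3c + 9)(2b + 7c + 7)(9b − 4c)
= (6b^2 + 21bc + 21b − 6bc − 21c^2 − 21c + 18b + 63c + 63)(9b − 4c)    [distributive law]
= (6b^2 + 15bc + 39b − 21c^2 + 42c + 63)(9b − 4c)    [combine like terms]
= 54b^3 − 24b^2c + 135b^2c − 60bc^2 + 351b^2 − 156bc − 189bc^2 + 84c^3 + 378bc − 168c^2 + 567b − 252c    [distributive law]
= 54b^3 + 111b^2c − 249bc^2 + 351b^2 + 222bc + 84c^3 − 168c^2 + 567b − 252c    [combine like terms]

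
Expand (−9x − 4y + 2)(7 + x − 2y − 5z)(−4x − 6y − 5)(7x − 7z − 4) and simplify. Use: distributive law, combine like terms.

1879x³ − 2598x²z + 587x² + 2976x²y − 1848xyz − 1164xy − 653xz − 1486x + 252x⁴ − 1512x³z − 14x³y − 2436x²yz − 812x²y² − 28xy²z + 1528xy² + 1260x²z² + 2450xyz² + 1295xz² − 584y²z − 608y² − 372yz − 304y − 336xy³ + 336y³z + 192y³ + 840y²z² + 280yz² + 290z + 280 − 350z²

(−9x − 4y + 2)(7 + x − 2y − 5z)(−4x − 6y − 5)(7x − 7z − 4)
= (−63x − 9x² + 18xy + 45xz − 28y − 4xy + 8y² + 20yz + 14 + 2x − 4y − 10z)(−4x − 6y − 5)(7x − 7z − 4)    [distributive law]
= (−61x − 9x² + 14xy + 45xz − 32y + 8y² + 20yz + 14 − 10z)(−4x − 6y − 5)(7x − 7z − 4)    [combine like terms]
= (244x² + 366xy + 305x + 36x³ + 54x²y + 45x² − 56x²y − 84xy² − 70xy − 180x²z − 270xyz − 225xz + 128xy + 192y² + 160y − 32xy² − 48y³ − 40y² − 80xyz − 120y²z − 100yz − 56x − 84y − 70 + 40xz + 60yz + 50z)(7x − 7z − 4)    [distributive law]
= (289x² + 424xy + 249x + 36x³ − 2x²y − 116xy² − 180x²z − 350xyz − 185xz + 152y² + 76y − 48y³ − 120y²z − 40yz − 70 + 50z)(7x − 7z − 4)    [combine like terms]
= 2023x³ − 2023x²z − 1156x² + 2968x²y − 2968xyz − 1696xy + 1743x² − 1743xz − 996x + 252x⁴ − 252x³z − 144x³ − 14x³y + 14x²yz + 8x²y − 812x²y² + 812xy²z + 464xy² − 1260x³z + 1260x²z² + 720x²z − 2450x²yz + 2450xyz² + 1400xyz − 1295x²z + 1295xz² + 740xz + 1064xy² − 1064y²z − 608y² + 532xy − 532yz − 304y − 336xy³ + 336y³z + 192y³ − 840xy²z + 840y²z² + 480y²z − 280xyz + 280yz² + 160yz − 490x + 490z + 280 + 350xz − 350z² − 200z    [distributive law]
= 1879x³ − 2598x²z + 587x² + 2976x²y − 1848xyz − 1164xy − 653xz − 1486x + 252x⁴ − 1512x³z − 14x³y − 2436x²yz − 812x²y² − 28xy²z + 1528xy² + 1260x²z² + 2450xyz² + 1295xz² − 584y²z − 608y² − 372yz − 304y − 336xy³ + 336y³z + 192y³ + 840y²z² + 280yz² + 290z + 280 − 350z²    [combine like terms]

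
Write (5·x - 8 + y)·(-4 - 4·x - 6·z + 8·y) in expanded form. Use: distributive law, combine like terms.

12·x - 20·x^2 - 30·x·z + 36·x·y + 32 + 48·z - 68·y - 6·y·z + 8·y^2

(5·x - 8 + y)·(-4 - 4·x - 6·z + 8·y)
= -20·x - 20·x^2 - 30·x·z + 40·x·y + 32 + 32·x + 48·z - 64·y - 4·y - 4·x·y - 6·y·z + 8·y^2    [distributive law]
= 12·x - 20·x^2 - 30·x·z + 36·x·y + 32 + 48·z - 68·y - 6·y·z + 8·y^2    [combine like terms]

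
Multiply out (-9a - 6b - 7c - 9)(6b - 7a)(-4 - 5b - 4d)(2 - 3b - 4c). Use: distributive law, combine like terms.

222ab + 921ab^2 + 1166abc - 180ab^3 + 495ab^2c + 852abd - 144ab^2d + 396abcd - 504a^2 + 126a^2b + 1008a^2c + 945a^2b^2 + 1260a^2bc - 504a^2d + 756a^2bd + 1008a^2cd + 180b^2 - 882b^3 - 1740b^2c - 540b^4 - 1350b^3c - 360b^2d - 432b^3d - 1080b^2cd - 528bc - 672bc^2 - 840b^2c^2 - 528bcd - 672bc^2d + 616ac + 784ac^2 + 980abc^2 + 616acd + 784ac^2d + 432b + 432bd - 504a - 504ad

(-9a - 6b - 7c - 9)(6b - 7a)(-4 - 5b - 4d)(2 - 3b - 4c)
= (-54ab + 63a^2 - 36b^2 + 42ab - 42bc + 49ac - 54b + 63a)(-4 - 5b - 4d)(2 - 3b - 4c)    [distributive law]
= (-12ab + 63a^2 - 36b^2 - 42bc + 49ac - 54b + 63a)(-4 - 5b - 4d)(2 - 3b - 4c)    [combine like terms]
= (48ab + 60ab^2 + 48abd - 252a^2 - 315a^2b - 252a^2d + 144b^2 + 180b^3 + 144b^2d + 168bc + 210b^2c + 168bcd - 196ac - 245abc - 196acd + 216b + 270b^2 + 216bd - 252a - 315ab - 252ad)(2 - 3b - 4c)    [distributive law]
= (-267ab + 60ab^2 + 48abd - 252a^2 - 315a^2b - 252a^2d + 414b^2 + 180b^3 + 144b^2d + 168bc + 210b^2c + 168bcd - 196ac - 245abc - 196acd + 216b + 216bd - 252a - 252ad)(2 - 3b - 4c)    [combine like terms]
= -534ab + 801ab^2 + 1068abc + 120ab^2 - 180ab^3 - 240ab^2c + 96abd - 144ab^2d - 192abcd - 504a^2 + 756a^2b + 1008a^2c - 630a^2b + 945a^2b^2 + 1260a^2bc - 504a^2d + 756a^2bd + 1008a^2cd + 828b^2 - 1242b^3 - 1656b^2c + 360b^3 - 540b^4 - 720b^3c + 288b^2d - 432b^3d - 576b^2cd + 336bc - 504b^2c - 672bc^2 + 420b^2c - 630b^3c - 840b^2c^2 + 336bcd - 504b^2cd - 672bc^2d - 392ac + 588abc + 784ac^2 - 490abc + 735ab^2c + 980abc^2 - 392acd + 588abcd + 784ac^2d + 432b - 648b^2 - 864bc + 432bd - 648b^2d - 864bcd - 504a + 756ab + 1008ac - 504ad + 756abd + 1008acd    [distributive law]
= 222ab + 921ab^2 + 1166abc - 180ab^3 + 495ab^2c + 852abd - 144ab^2d + 396abcd - 504a^2 + 126a^2b + 1008a^2c + 945a^2b^2 + 1260a^2bc - 504a^2d + 756a^2bd + 1008a^2cd + 180b^2 - 882b^3 - 1740b^2c - 540b^4 - 1350b^3c - 360b^2d - 432b^3d - 1080b^2cd - 528bc - 672bc^2 - 840b^2c^2 - 528bcd - 672bc^2d + 616ac + 784ac^2 + 980abc^2 + 616acd + 784ac^2d + 432b + 432bd - 504a - 504ad    [combine like terms]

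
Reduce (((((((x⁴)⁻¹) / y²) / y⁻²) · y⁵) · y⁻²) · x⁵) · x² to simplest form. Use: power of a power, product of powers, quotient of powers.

(((((((x⁴)⁻¹) / y²) / y⁻²) · y⁵) · y⁻²) · x⁵) · x²
= (((((x⁻⁴ / y²) / y⁻²) · y⁵) · y⁻²) · x⁵) · x²    [power of a power]
= x³y³    [quotient of powers; product of powers]

x³y³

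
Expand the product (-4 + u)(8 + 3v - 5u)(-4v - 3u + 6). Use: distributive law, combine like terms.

56v + 264u - 192 + 48v^2 - 58uv - 114u^2 - 12uv^2 + 11u^2v + 15u^3

(-4 + u)(8 + 3v - 5u)(-4v - 3u + 6)
= (-32 - 12v + 20u + 8u + 3uv - 5u^2)(-4v - 3u + 6)    [distributive law]
= (-32 - 12v + 28u + 3uv - 5u^2)(-4v - 3u + 6)    [combine like terms]
= 128v + 96u - 192 + 48v^2 + 36uv - 72v - 112uv - 84u^2 + 168u - 12uv^2 - 9u^2v + 18uv + 20u^2v + 15u^3 - 30u^2    [distributive law]
= 56v + 264u - 192 + 48v^2 - 58uv - 114u^2 - 12uv^2 + 11u^2v + 15u^3    [combine like terms]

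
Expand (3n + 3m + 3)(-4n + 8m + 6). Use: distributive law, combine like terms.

(3n + 3m + 3)(-4n + 8m + 6)
= -12n² + 24mn + 18n - 12mn + 24m² + 18m - 12n + 24m + 18    [distributive law]
= -12n² + 12mn + 6n + 24m² + 42m + 18    [combine like terms]

-12n² + 12mn + 6n + 24m² + 42m + 18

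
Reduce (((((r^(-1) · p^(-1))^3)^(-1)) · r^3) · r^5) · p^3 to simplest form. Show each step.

p^6r^11

(((((r^(-1) · p^(-1))^3)^(-1)) · r^3) · r^5) · p^3
= ((((r^(-1) · p^(-1))^(-3)) · r^3) · r^5) · p^3    [power of a power]
= (((((r^(-1))^(-3)) · ((p^(-1))^(-3))) · r^3) · r^5) · p^3    [power of a product]
= (((r^3 · ((p^(-1))^(-3))) · r^3) · r^5) · p^3    [power of a power]
= (((r^3 · p^3) · r^3) · r^5) · p^3    [power of a power]
= p^6r^11    [product of powers]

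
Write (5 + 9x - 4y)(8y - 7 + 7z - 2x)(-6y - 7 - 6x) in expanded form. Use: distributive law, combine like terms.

(5 + 9x - 4y)(8y - 7 + 7z - 2x)(-6y - 7 - 6x)
= (40y - 35 + 35z - 10x + 72xy - 63x + 63xz - 18x^2 - 32y^2 + 28y - 28yz + 8xy)(-6y - 7 - 6x)    [distributive law]
= (68y - 35 + 35z - 73x + 80xy + 63xz - 18x^2 - 32y^2 - 28yz)(-6y - 7 - 6x)    [combine like terms]
= -408y^2 - 476y - 408xy + 210y + 245 + 210x - 210yz - 245z - 210xz + 438xy + 511x + 438x^2 - 480xy^2 - 560xy - 480x^2y - 378xyz - 441xz - 378x^2z + 108x^2y + 126x^2 + 108x^3 + 192y^3 + 224y^2 + 192xy^2 + 168y^2z + 196yz + 168xyz    [distributive law]
= -184y^2 - 266y - 530xy + 245 + 721x - 14yz - 245z - 651xz + 564x^2 - 288xy^2 - 372x^2y - 210xyz - 378x^2z + 108x^3 + 192y^3 + 168y^2z    [combine like terms]

-184y^2 - 266y - 530xy + 245 + 721x - 14yz - 245z - 651xz + 564x^2 - 288xy^2 - 372x^2y - 210xyz - 378x^2z + 108x^3 + 192y^3 + 168y^2z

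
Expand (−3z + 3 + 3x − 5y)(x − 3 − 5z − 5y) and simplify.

−18xz − 6z + 15z^2 + 40yz − 6x − 9 + 3x^2 − 20xy + 25y^2

(−3z + 3 + 3x − 5y)(x − 3 − 5z − 5y)
= −3xz + 9z + 15z^2 + 15yz + 3x − 9 − 15z − 15y + 3x^2 − 9x − 15xz − 15xy − 5xy + 15y + 25yz + 25y^2    [distributive law]
= −18xz − 6z + 15z^2 + 40yz − 6x − 9 + 3x^2 − 20xy + 25y^2    [combine like terms]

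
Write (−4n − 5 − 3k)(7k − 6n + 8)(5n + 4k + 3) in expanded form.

(−4n − 5 − 3k)(7k − 6n + 8)(5n + 4k + 3)
= (−28kn + 24n^2 − 32n − 35k + 30n − 40 − 21k^2 + 18kn − 24k)(5n + 4k + 3)    [distributive law]
= (−10kn + 24n^2 − 2n − 59k − 40 − 21k^2)(5n + 4k + 3)    [combine like terms]
= −50kn^2 − 40k^2n − 30kn + 120n^3 + 96kn^2 + 72n^2 − 10n^2 − 8kn − 6n − 295kn − 236k^2 − 177k − 200n − 160k − 120 − 105k^2n − 84k^3 − 63k^2    [distributive law]
= 46kn^2 − 145k^2n − 333kn + 120n^3 + 62n^2 − 206n − 299k^2 − 337k − 120 − 84k^3    [combine like terms]

46kn^2 − 145k^2n − 333kn + 120n^3 + 62n^2 − 206n − 299k^2 − 337k − 120 − 84k^3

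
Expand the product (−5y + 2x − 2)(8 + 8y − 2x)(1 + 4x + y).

−72y − 178xy − 96y² − 134xy² − 40y³ + 100x²y − 44x + 76x² − 16x³ − 16

(−5y + 2x − 2)(8 + 8y − 2x)(1 + 4x + y)
= (−40y − 40y² + 10xy + 16x + 16xy − 4x² − 16 − 16y + 4x)(1 + 4x + y)    [distributive law]
= (−56y − 40y² + 26xy + 20x − 4x² − 16)(1 + 4x + y)    [combine like terms]
= −56y − 224xy − 56y² − 40y² − 160xy² − 40y³ + 26xy + 104x²y + 26xy² + 20x + 80x² + 20xy − 4x² − 16x³ − 4x²y − 16 − 64x − 16y    [distributive law]
= −72y − 178xy − 96y² − 134xy² − 40y³ + 100x²y − 44x + 76x² − 16x³ − 16    [combine like terms]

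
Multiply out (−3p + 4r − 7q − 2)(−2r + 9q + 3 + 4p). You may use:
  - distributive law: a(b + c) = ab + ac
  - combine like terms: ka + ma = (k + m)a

(−3p + 4r − 7q − 2)(−2r + 9q + 3 + 4p)
= 6pr − 27pq − 9p − 12p^2 − 8r^2 + 36qr + 12r + 16pr + 14qr − 63q^2 − 21q − 28pq + 4r − 18q − 6 − 8p    [distributive law]
= 22pr − 55pq − 17p − 12p^2 − 8r^2 + 50qr + 16r − 63q^2 − 39q − 6    [combine like terms]

22pr − 55pq − 17p − 12p^2 − 8r^2 + 50qr + 16r − 63q^2 − 39q − 6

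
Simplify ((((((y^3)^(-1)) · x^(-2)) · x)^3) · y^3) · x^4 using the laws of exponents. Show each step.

((((((y^3)^(-1)) · x^(-2)) · x)^3) · y^3) · x^4
= ((((((y^3)^(-1)) · x^(-2))^3) · (x^3)) · y^3) · x^4    [power of a product]
= ((((((y^3)^(-1))^3) · ((x^(-2))^3)) · (x^3)) · y^3) · x^4    [power of a product]
= (((((y^3)^(-3)) · ((x^(-2))^3)) · (x^3)) · y^3) · x^4    [power of a power]
= (((y^(-9) · ((x^(-2))^3)) · (x^3)) · y^3) · x^4    [power of a power]
= (((y^(-9) · x^(-6)) · (x^3)) · y^3) · x^4    [power of a power]
= xy^(-6)    [product of powers]

xy^(-6)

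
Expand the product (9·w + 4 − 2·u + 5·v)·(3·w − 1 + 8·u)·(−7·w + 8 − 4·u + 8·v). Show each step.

(9·w + 4 − 2·u + 5·v)·(3·w − 1 + 8·u)·(−7·w + 8 − 4·u + 8·v)
= (27·w^2 − 9·w + 72·u·w + 12·w − 4 + 32·u − 6·u·w + 2·u − 16·u^2 + 15·v·w − 5·v + 40·u·v)·(−7·w + 8 − 4·u + 8·v)    [distributive law]
= (27·w^2 + 3·w + 66·u·w − 4 + 34·u − 16·u^2 + 15·v·w − 5·v + 40·u·v)·(−7·w + 8 − 4·u + 8·v)    [combine like terms]
= −189·w^3 + 216·w^2 − 108·u·w^2 + 216·v·w^2 − 21·w^2 + 24·w − 12·u·w + 24·v·w − 462·u·w^2 + 528·u·w − 264·u^2·w + 528·u·v·w + 28·w − 32 + 16·u − 32·v − 238·u·w + 272·u − 136·u^2 + 272·u·v + 112·u^2·w − 128·u^2 + 64·u^3 − 128·u^2·v − 105·v·w^2 + 120·v·w − 60·u·v·w + 120·v^2·w + 35·v·w − 40·v + 20·u·v − 40·v^2 − 280·u·v·w + 320·u·v − 160·u^2·v + 320·u·v^2    [distributive law]
= −189·w^3 + 195·w^2 − 570·u·w^2 + 111·v·w^2 + 52·w + 278·u·w + 179·v·w − 152·u^2·w + 188·u·v·w − 32 + 288·u − 72·v − 264·u^2 + 612·u·v + 64·u^3 − 288·u^2·v + 120·v^2·w − 40·v^2 + 320·u·v^2    [combine like terms]

−189·w^3 + 195·w^2 − 570·u·w^2 + 111·v·w^2 + 52·w + 278·u·w + 179·v·w − 152·u^2·w + 188·u·v·w − 32 + 288·u − 72·v − 264·u^2 + 612·u·v + 64·u^3 − 288·u^2·v + 120·v^2·w − 40·v^2 + 320·u·v^2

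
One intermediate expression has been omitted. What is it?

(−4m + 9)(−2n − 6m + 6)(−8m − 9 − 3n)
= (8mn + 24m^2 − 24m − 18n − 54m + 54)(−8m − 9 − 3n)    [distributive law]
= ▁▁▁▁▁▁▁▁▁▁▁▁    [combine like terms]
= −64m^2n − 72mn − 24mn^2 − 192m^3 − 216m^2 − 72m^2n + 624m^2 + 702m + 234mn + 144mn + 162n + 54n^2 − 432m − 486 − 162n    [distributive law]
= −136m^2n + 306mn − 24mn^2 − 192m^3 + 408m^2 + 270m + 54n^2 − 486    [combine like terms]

By combine like terms:

(8mn + 24m^2 − 78m − 18n + 54)(−8m − 9 − 3n)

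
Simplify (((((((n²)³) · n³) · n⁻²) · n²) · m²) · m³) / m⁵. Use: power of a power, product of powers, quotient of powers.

(((((((n²)³) · n³) · n⁻²) · n²) · m²) · m³) / m⁵
= (((((n⁶ · n³) · n⁻²) · n²) · m²) · m³) / m⁵    [power of a power]
= ((((n⁹ · n⁻²) · n²) · m²) · m³) / m⁵    [product of powers]
= (((n⁷ · n²) · m²) · m³) / m⁵    [product of powers]
= ((n⁹ · m²) · m³) / m⁵    [product of powers]
= n⁹    [quotient of powers; product of powers]

n⁹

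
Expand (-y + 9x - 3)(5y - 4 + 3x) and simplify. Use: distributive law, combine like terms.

(-y + 9x - 3)(5y - 4 + 3x)
= -5y^2 + 4y - 3xy + 45xy - 36x + 27x^2 - 15y + 12 - 9x    [distributive law]
= -5y^2 - 11y + 42xy - 45x + 27x^2 + 12    [combine like terms]

-5y^2 - 11y + 42xy - 45x + 27x^2 + 12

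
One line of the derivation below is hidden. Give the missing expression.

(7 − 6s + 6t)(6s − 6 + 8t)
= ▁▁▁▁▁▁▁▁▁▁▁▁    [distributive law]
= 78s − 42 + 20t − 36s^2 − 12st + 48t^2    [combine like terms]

After distributive law, the bracketed line is:

42s − 42 + 56t − 36s^2 + 36s − 48st + 36st − 36t + 48t^2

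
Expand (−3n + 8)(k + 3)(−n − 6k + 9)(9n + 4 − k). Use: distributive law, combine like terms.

(−3n + 8)(k + 3)(−n − 6k + 9)(9n + 4 − k)
= (−3kn − 9n + 8k + 24)(−n − 6k + 9)(9n + 4 − k)    [distributive law]
= (3kn² + 18k²n − 27kn + 9n² + 54kn − 81n − 8kn − 48k² + 72k − 24n − 144k + 216)(9n + 4 − k)    [distributive law]
= (3kn² + 18k²n + 19kn + 9n² − 105n − 48k² − 72k + 216)(9n + 4 − k)    [combine like terms]
= 27kn³ + 12kn² − 3k²n² + 162k²n² + 72k²n − 18k³n + 171kn² + 76kn − 19k²n + 81n³ + 36n² − 9kn² − 945n² − 420n + 105kn − 432k²n − 192k² + 48k³ − 648kn − 288k + 72k² + 1944n + 864 − 216k    [distributive law]
= 27kn³ + 174kn² + 159k²n² − 379k²n − 18k³n − 467kn + 81n³ − 909n² + 1524n − 120k² + 48k³ − 504k + 864    [combine like terms]

27kn³ + 174kn² + 159k²n² − 379k²n − 18k³n − 467kn + 81n³ − 909n² + 1524n − 120k² + 48k³ − 504k + 864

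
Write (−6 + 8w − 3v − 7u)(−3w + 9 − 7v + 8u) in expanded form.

90w − 54 + 15v − 111u − 24w^2 − 47vw + 85uw + 21v^2 + 25uv − 56u^2

(−6 + 8w − 3v − 7u)(−3w + 9 − 7v + 8u)
= 18w − 54 + 42v − 48u − 24w^2 + 72w − 56vw + 64uw + 9vw − 27v + 21v^2 − 24uv + 21uw − 63u + 49uv − 56u^2    [distributive law]
= 90w − 54 + 15v − 111u − 24w^2 − 47vw + 85uw + 21v^2 + 25uv − 56u^2    [combine like terms]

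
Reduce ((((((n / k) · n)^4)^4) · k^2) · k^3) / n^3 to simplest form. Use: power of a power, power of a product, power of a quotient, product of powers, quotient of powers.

((((((n / k) · n)^4)^4) · k^2) · k^3) / n^3
= (((((n / k) · n)^16) · k^2) · k^3) / n^3    [power of a power]
= (((((n / k)^16) · (n^16)) · k^2) · k^3) / n^3    [power of a product]
= (((((n^16) / (k^16)) · (n^16)) · k^2) · k^3) / n^3    [power of a quotient]
= k^(-11)n^29    [quotient of powers; product of powers]

k^(-11)n^29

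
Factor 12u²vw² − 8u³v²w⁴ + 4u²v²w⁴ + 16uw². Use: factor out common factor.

12u²vw² − 8u³v²w⁴ + 4u²v²w⁴ + 16uw²
= 4(3u²vw² − 2u³v²w⁴ + u²v²w⁴ + 4uw²)    [factor out 4]
= 4uw²(3uv − 2u²v²w² + uv²w² + 4)    [factor out uw²]

4uw²(3uv − 2u²v²w² + uv²w² + 4)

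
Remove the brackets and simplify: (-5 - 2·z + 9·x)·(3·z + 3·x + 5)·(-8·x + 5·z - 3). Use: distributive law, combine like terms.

(-5 - 2·z + 9·x)·(3·z + 3·x + 5)·(-8·x + 5·z - 3)
= (-15·z - 15·x - 25 - 6·z^2 - 6·x·z - 10·z + 27·x·z + 27·x^2 + 45·x)·(-8·x + 5·z - 3)    [distributive law]
= (-25·z + 30·x - 25 - 6·z^2 + 21·x·z + 27·x^2)·(-8·x + 5·z - 3)    [combine like terms]
= 200·x·z - 125·z^2 + 75·z - 240·x^2 + 150·x·z - 90·x + 200·x - 125·z + 75 + 48·x·z^2 - 30·z^3 + 18·z^2 - 168·x^2·z + 105·x·z^2 - 63·x·z - 216·x^3 + 135·x^2·z - 81·x^2    [distributive law]
= 287·x·z - 107·z^2 - 50·z - 321·x^2 + 110·x + 75 + 153·x·z^2 - 30·z^3 - 33·x^2·z - 216·x^3    [combine like terms]

287·x·z - 107·z^2 - 50·z - 321·x^2 + 110·x + 75 + 153·x·z^2 - 30·z^3 - 33·x^2·z - 216·x^3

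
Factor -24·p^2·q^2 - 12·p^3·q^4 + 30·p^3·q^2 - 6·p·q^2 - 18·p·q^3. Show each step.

6·p·q^2(-4·p - 2·p^2·q^2 + 5·p^2 - 1 - 3·q)

-24·p^2·q^2 - 12·p^3·q^4 + 30·p^3·q^2 - 6·p·q^2 - 18·p·q^3
= 6(-4·p^2·q^2 - 2·p^3·q^4 + 5·p^3·q^2 - p·q^2 - 3·p·q^3)    [factor out 6]
= 6·p·q^2(-4·p - 2·p^2·q^2 + 5·p^2 - 1 - 3·q)    [factor out p·q^2]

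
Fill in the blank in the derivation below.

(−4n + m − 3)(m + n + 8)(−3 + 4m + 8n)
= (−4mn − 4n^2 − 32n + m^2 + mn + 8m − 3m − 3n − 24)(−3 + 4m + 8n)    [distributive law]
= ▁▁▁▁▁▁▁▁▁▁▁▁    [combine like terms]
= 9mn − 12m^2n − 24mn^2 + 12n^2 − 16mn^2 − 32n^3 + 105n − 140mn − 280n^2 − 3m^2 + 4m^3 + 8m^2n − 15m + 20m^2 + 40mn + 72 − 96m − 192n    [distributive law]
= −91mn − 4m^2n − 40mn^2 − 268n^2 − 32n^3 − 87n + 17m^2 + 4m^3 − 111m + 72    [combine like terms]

Applying combine like terms to the line above:

(−3mn − 4n^2 − 35n + m^2 + 5m − 24)(−3 + 4m + 8n)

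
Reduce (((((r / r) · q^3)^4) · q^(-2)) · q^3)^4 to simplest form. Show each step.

q^52

(((((r / r) · q^3)^4) · q^(-2)) · q^3)^4
= (((((r / r) · q^3)^4) · q^(-2))^4) · ((q^3)^4)    [power of a product]
= (((((r / r) · q^3)^4)^4) · ((q^(-2))^4)) · ((q^3)^4)    [power of a product]
= ((((r / r) · q^3)^16) · ((q^(-2))^4)) · ((q^3)^4)    [power of a power]
= ((((r / r)^16) · ((q^3)^16)) · ((q^(-2))^4)) · ((q^3)^4)    [power of a product]
= ((((r^16) / (r^16)) · ((q^3)^16)) · ((q^(-2))^4)) · ((q^3)^4)    [power of a quotient]
= ((r^0 · ((q^3)^16)) · ((q^(-2))^4)) · ((q^3)^4)    [quotient of powers]
= ((r^0 · q^48) · ((q^(-2))^4)) · ((q^3)^4)    [power of a power]
= ((r^0 · q^48) · q^(-8)) · ((q^3)^4)    [power of a power]
= ((r^0 · q^48) · q^(-8)) · q^12    [power of a power]
= q^52    [product of powers]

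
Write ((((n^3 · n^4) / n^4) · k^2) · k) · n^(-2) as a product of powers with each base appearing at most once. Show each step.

((((n^3 · n^4) / n^4) · k^2) · k) · n^(-2)
= (((n^7 / n^4) · k^2) · k) · n^(-2)    [product of powers]
= ((n^3 · k^2) · k) · n^(-2)    [quotient of powers]
= k^3n    [product of powers]

k^3n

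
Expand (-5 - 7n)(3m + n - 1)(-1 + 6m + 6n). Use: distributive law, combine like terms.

(-5 - 7n)(3m + n - 1)(-1 + 6m + 6n)
= (-15m - 5n + 5 - 21mn - 7n^2 + 7n)(-1 + 6m + 6n)    [distributive law]
= (-15m + 2n + 5 - 21mn - 7n^2)(-1 + 6m + 6n)    [combine like terms]
= 15m - 90m^2 - 90mn - 2n + 12mn + 12n^2 - 5 + 30m + 30n + 21mn - 126m^2n - 126mn^2 + 7n^2 - 42mn^2 - 42n^3    [distributive law]
= 45m - 90m^2 - 57mn + 28n + 19n^2 - 5 - 126m^2n - 168mn^2 - 42n^3    [combine like terms]

45m - 90m^2 - 57mn + 28n + 19n^2 - 5 - 126m^2n - 168mn^2 - 42n^3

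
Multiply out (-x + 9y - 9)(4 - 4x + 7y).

32x + 4x^2 - 43xy - 27y + 63y^2 - 36

(-x + 9y - 9)(4 - 4x + 7y)
= -4x + 4x^2 - 7xy + 36y - 36xy + 63y^2 - 36 + 36x - 63y    [distributive law]
= 32x + 4x^2 - 43xy - 27y + 63y^2 - 36    [combine like terms]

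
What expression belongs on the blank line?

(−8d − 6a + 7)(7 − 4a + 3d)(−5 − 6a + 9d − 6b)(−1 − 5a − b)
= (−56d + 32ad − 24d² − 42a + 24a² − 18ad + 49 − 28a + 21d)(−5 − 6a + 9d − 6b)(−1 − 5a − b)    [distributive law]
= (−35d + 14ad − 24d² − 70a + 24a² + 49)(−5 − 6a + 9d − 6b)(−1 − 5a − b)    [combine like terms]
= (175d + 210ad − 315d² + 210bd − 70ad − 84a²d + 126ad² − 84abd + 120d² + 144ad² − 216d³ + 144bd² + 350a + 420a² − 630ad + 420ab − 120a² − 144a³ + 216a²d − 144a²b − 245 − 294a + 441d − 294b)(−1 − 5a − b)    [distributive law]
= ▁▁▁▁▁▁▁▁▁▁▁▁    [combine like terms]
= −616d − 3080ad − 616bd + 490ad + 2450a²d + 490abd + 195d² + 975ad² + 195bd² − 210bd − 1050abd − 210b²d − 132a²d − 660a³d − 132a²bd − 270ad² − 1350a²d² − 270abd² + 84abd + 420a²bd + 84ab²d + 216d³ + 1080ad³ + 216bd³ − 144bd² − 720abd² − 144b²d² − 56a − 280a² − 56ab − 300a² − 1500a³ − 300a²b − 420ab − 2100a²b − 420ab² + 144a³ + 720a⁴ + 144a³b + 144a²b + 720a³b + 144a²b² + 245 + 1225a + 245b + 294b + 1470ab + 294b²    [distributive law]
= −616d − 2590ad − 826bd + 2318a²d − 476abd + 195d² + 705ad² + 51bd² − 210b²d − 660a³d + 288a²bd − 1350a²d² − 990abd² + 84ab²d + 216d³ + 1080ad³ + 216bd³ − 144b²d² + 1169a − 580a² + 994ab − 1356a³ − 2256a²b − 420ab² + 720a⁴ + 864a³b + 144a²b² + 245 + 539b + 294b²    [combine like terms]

By combine like terms:

(616d − 490ad − 195d² + 210bd + 132a²d + 270ad² − 84abd − 216d³ + 144bd² + 56a + 300a² + 420ab − 144a³ − 144a²b − 245 − 294b)(−1 − 5a − b)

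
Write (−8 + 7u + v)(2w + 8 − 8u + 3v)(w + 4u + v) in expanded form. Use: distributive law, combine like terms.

(−8 + 7u + v)(2w + 8 − 8u + 3v)(w + 4u + v)
= (−16w − 64 + 64u − 24v + 14uw + 56u − 56u^2 + 21uv + 2vw + 8v − 8uv + 3v^2)(w + 4u + v)    [distributive law]
= (−16w − 64 + 120u − 16v + 14uw − 56u^2 + 13uv + 2vw + 3v^2)(w + 4u + v)    [combine like terms]
= −16w^2 − 64uw − 16vw − 64w − 256u − 64v + 120uw + 480u^2 + 120uv − 16vw − 64uv − 16v^2 + 14uw^2 + 56u^2w + 14uvw − 56u^2w − 224u^3 − 56u^2v + 13uvw + 52u^2v + 13uv^2 + 2vw^2 + 8uvw + 2v^2w + 3v^2w + 12uv^2 + 3v^3    [distributive law]
= −16w^2 + 56uw − 32vw − 64w − 256u − 64v + 480u^2 + 56uv − 16v^2 + 14uw^2 + 35uvw − 224u^3 − 4u^2v + 25uv^2 + 2vw^2 + 5v^2w + 3v^3    [combine like terms]

−16w^2 + 56uw − 32vw − 64w − 256u − 64v + 480u^2 + 56uv − 16v^2 + 14uw^2 + 35uvw − 224u^3 − 4u^2v + 25uv^2 + 2vw^2 + 5v^2w + 3v^3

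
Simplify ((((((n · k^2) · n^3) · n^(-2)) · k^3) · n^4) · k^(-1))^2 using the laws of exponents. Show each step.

((((((n · k^2) · n^3) · n^(-2)) · k^3) · n^4) · k^(-1))^2
= ((((((n · k^2) · n^3) · n^(-2)) · k^3) · n^4)^2) · ((k^(-1))^2)    [power of a product]
= ((((((n · k^2) · n^3) · n^(-2)) · k^3)^2) · ((n^4)^2)) · ((k^(-1))^2)    [power of a product]
= ((((((n · k^2) · n^3) · n^(-2))^2) · ((k^3)^2)) · ((n^4)^2)) · ((k^(-1))^2)    [power of a product]
= ((((((n · k^2) · n^3)^2) · ((n^(-2))^2)) · ((k^3)^2)) · ((n^4)^2)) · ((k^(-1))^2)    [power of a product]
= ((((((n · k^2)^2) · ((n^3)^2)) · ((n^(-2))^2)) · ((k^3)^2)) · ((n^4)^2)) · ((k^(-1))^2)    [power of a product]
= ((((((n^2) · ((k^2)^2)) · ((n^3)^2)) · ((n^(-2))^2)) · ((k^3)^2)) · ((n^4)^2)) · ((k^(-1))^2)    [power of a product]
= (((((n^2 · k^4) · ((n^3)^2)) · ((n^(-2))^2)) · ((k^3)^2)) · ((n^4)^2)) · ((k^(-1))^2)    [power of a power]
= (((((n^2 · k^4) · n^6) · ((n^(-2))^2)) · ((k^3)^2)) · ((n^4)^2)) · ((k^(-1))^2)    [power of a power]
= (((((n^2 · k^4) · n^6) · n^(-4)) · ((k^3)^2)) · ((n^4)^2)) · ((k^(-1))^2)    [power of a power]
= (((((n^2 · k^4) · n^6) · n^(-4)) · k^6) · ((n^4)^2)) · ((k^(-1))^2)    [power of a power]
= (((((n^2 · k^4) · n^6) · n^(-4)) · k^6) · n^8) · ((k^(-1))^2)    [power of a power]
= (((((n^2 · k^4) · n^6) · n^(-4)) · k^6) · n^8) · k^(-2)    [power of a power]
= k^8n^12    [product of powers]

k^8n^12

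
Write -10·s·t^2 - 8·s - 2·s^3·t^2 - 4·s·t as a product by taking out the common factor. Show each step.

-10·s·t^2 - 8·s - 2·s^3·t^2 - 4·s·t
= 2(-5·s·t^2 - 4·s - s^3·t^2 - 2·s·t)    [factor out 2]
= 2·s(-5·t^2 - 4 - s^2·t^2 - 2·t)    [factor out s]

2·s(-5·t^2 - 4 - s^2·t^2 - 2·t)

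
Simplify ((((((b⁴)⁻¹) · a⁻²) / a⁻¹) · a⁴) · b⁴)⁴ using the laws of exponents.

a¹²

((((((b⁴)⁻¹) · a⁻²) / a⁻¹) · a⁴) · b⁴)⁴
= ((((((b⁴)⁻¹) · a⁻²) / a⁻¹) · a⁴)⁴) · ((b⁴)⁴)    [power of a product]
= ((((((b⁴)⁻¹) · a⁻²) / a⁻¹)⁴) · ((a⁴)⁴)) · ((b⁴)⁴)    [power of a product]
= ((((((b⁴)⁻¹) · a⁻²)⁴) / ((a⁻¹)⁴)) · ((a⁴)⁴)) · ((b⁴)⁴)    [power of a quotient]
= ((((((b⁴)⁻¹)⁴) · ((a⁻²)⁴)) / ((a⁻¹)⁴)) · ((a⁴)⁴)) · ((b⁴)⁴)    [power of a product]
= (((((b⁴)⁻⁴) · ((a⁻²)⁴)) / ((a⁻¹)⁴)) · ((a⁴)⁴)) · ((b⁴)⁴)    [power of a power]
= (((b⁻¹⁶ · ((a⁻²)⁴)) / ((a⁻¹)⁴)) · ((a⁴)⁴)) · ((b⁴)⁴)    [power of a power]
= (((b⁻¹⁶ · a⁻⁸) / ((a⁻¹)⁴)) · ((a⁴)⁴)) · ((b⁴)⁴)    [power of a power]
= (((b⁻¹⁶ · a⁻⁸) / a⁻⁴) · ((a⁴)⁴)) · ((b⁴)⁴)    [power of a power]
= (((b⁻¹⁶ · a⁻⁸) / a⁻⁴) · a¹⁶) · ((b⁴)⁴)    [power of a power]
= (((b⁻¹⁶ · a⁻⁸) / a⁻⁴) · a¹⁶) · b¹⁶    [power of a power]
= a¹²    [quotient of powers; product of powers]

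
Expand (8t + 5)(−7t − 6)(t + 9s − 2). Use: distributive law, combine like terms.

−56t^3 − 504st^2 + 29t^2 − 747st + 136t − 270s + 60

(8t + 5)(−7t − 6)(t + 9s − 2)
= (−56t^2 − 48t − 35t − 30)(t + 9s − 2)    [distributive law]
= (−56t^2 − 83t − 30)(t + 9s − 2)    [combine like terms]
= −56t^3 − 504st^2 + 112t^2 − 83t^2 − 747st + 166t − 30t − 270s + 60    [distributive law]
= −56t^3 − 504st^2 + 29t^2 − 747st + 136t − 270s + 60    [combine like terms]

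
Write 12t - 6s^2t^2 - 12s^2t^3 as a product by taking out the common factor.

12t - 6s^2t^2 - 12s^2t^3
= 6(2t - s^2t^2 - 2s^2t^3)    [factor out 6]
= 6t(2 - s^2t - 2s^2t^2)    [factor out t]

6t(2 - s^2t - 2s^2t^2)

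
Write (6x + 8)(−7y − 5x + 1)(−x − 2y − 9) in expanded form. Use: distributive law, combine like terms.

102x^2y + 84xy^2 + 502xy + 30x^3 + 304x^2 + 298x + 112y^2 + 488y − 72

(6x + 8)(−7y − 5x + 1)(−x − 2y − 9)
= (−42xy − 30x^2 + 6x − 56y − 40x + 8)(−x − 2y − 9)    [distributive law]
= (−42xy − 30x^2 − 34x − 56y + 8)(−x − 2y − 9)    [combine like terms]
= 42x^2y + 84xy^2 + 378xy + 30x^3 + 60x^2y + 270x^2 + 34x^2 + 68xy + 306x + 56xy + 112y^2 + 504y − 8x − 16y − 72    [distributive law]
= 102x^2y + 84xy^2 + 502xy + 30x^3 + 304x^2 + 298x + 112y^2 + 488y − 72    [combine like terms]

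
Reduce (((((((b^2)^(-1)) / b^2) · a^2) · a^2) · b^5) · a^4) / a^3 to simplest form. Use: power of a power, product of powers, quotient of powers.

a^5b

(((((((b^2)^(-1)) / b^2) · a^2) · a^2) · b^5) · a^4) / a^3
= (((((b^(-2) / b^2) · a^2) · a^2) · b^5) · a^4) / a^3    [power of a power]
= ((((b^(-4) · a^2) · a^2) · b^5) · a^4) / a^3    [quotient of powers]
= a^5b    [quotient of powers; product of powers]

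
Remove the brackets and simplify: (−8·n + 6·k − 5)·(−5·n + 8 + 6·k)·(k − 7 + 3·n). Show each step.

−194·k·n² − 397·n² + 120·n³ + 561·k·n + 153·n + 30·k²·n − 234·k² − 166·k + 36·k³ + 280

(−8·n + 6·k − 5)·(−5·n + 8 + 6·k)·(k − 7 + 3·n)
= (40·n² − 64·n − 48·k·n − 30·k·n + 48·k + 36·k² + 25·n − 40 − 30·k)·(k − 7 + 3·n)    [distributive law]
= (40·n² − 39·n − 78·k·n + 18·k + 36·k² − 40)·(k − 7 + 3·n)    [combine like terms]
= 40·k·n² − 280·n² + 120·n³ − 39·k·n + 273·n − 117·n² − 78·k²·n + 546·k·n − 234·k·n² + 18·k² − 126·k + 54·k·n + 36·k³ − 252·k² + 108·k²·n − 40·k + 280 − 120·n    [distributive law]
= −194·k·n² − 397·n² + 120·n³ + 561·k·n + 153·n + 30·k²·n − 234·k² − 166·k + 36·k³ + 280    [combine like terms]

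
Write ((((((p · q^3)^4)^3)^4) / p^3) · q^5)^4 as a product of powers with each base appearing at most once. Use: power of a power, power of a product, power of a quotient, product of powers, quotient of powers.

p^180q^596

((((((p · q^3)^4)^3)^4) / p^3) · q^5)^4
= ((((((p · q^3)^4)^3)^4) / p^3)^4) · ((q^5)^4)    [power of a product]
= ((((((p · q^3)^4)^3)^4)^4) / ((p^3)^4)) · ((q^5)^4)    [power of a quotient]
= (((((p · q^3)^4)^3)^16) / ((p^3)^4)) · ((q^5)^4)    [power of a power]
= ((((p · q^3)^4)^48) / ((p^3)^4)) · ((q^5)^4)    [power of a power]
= (((p · q^3)^192) / ((p^3)^4)) · ((q^5)^4)    [power of a power]
= (((p^192) · ((q^3)^192)) / ((p^3)^4)) · ((q^5)^4)    [power of a product]
= ((p^192 · q^576) / ((p^3)^4)) · ((q^5)^4)    [power of a power]
= ((p^192 · q^576) / p^12) · ((q^5)^4)    [power of a power]
= ((p^192 · q^576) / p^12) · q^20    [power of a power]
= p^180q^596    [quotient of powers; product of powers]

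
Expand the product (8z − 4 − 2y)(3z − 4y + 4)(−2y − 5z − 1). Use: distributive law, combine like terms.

(8z − 4 − 2y)(3z − 4y + 4)(−2y − 5z − 1)
= (24z^2 − 32yz + 32z − 12z + 16y − 16 − 6yz + 8y^2 − 8y)(−2y − 5z − 1)    [distributive law]
= (24z^2 − 38yz + 20z + 8y − 16 + 8y^2)(−2y − 5z − 1)    [combine like terms]
= −48yz^2 − 120z^3 − 24z^2 + 76y^2z + 190yz^2 + 38yz − 40yz − 100z^2 − 20z − 16y^2 − 40yz − 8y + 32y + 80z + 16 − 16y^3 − 40y^2z − 8y^2    [distributive law]
= 142yz^2 − 120z^3 − 124z^2 + 36y^2z − 42yz + 60z − 24y^2 + 24y + 16 − 16y^3    [combine like terms]

142yz^2 − 120z^3 − 124z^2 + 36y^2z − 42yz + 60z − 24y^2 + 24y + 16 − 16y^3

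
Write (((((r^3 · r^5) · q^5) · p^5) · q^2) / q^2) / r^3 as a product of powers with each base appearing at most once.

p^5·q^5·r^5

(((((r^3 · r^5) · q^5) · p^5) · q^2) / q^2) / r^3
= ((((r^8 · q^5) · p^5) · q^2) / q^2) / r^3    [product of powers]
= p^5·q^5·r^5    [quotient of powers; product of powers]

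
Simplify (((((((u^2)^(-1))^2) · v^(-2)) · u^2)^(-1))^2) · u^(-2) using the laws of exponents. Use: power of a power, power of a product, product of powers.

u^2·v^4

(((((((u^2)^(-1))^2) · v^(-2)) · u^2)^(-1))^2) · u^(-2)
= ((((((u^2)^(-1))^2) · v^(-2)) · u^2)^(-2)) · u^(-2)    [power of a power]
= ((((((u^2)^(-1))^2) · v^(-2))^(-2)) · ((u^2)^(-2))) · u^(-2)    [power of a product]
= ((((((u^2)^(-1))^2)^(-2)) · ((v^(-2))^(-2))) · ((u^2)^(-2))) · u^(-2)    [power of a product]
= (((((u^2)^(-1))^(-4)) · ((v^(-2))^(-2))) · ((u^2)^(-2))) · u^(-2)    [power of a power]
= ((((u^2)^4) · ((v^(-2))^(-2))) · ((u^2)^(-2))) · u^(-2)    [power of a power]
= ((u^8 · ((v^(-2))^(-2))) · ((u^2)^(-2))) · u^(-2)    [power of a power]
= ((u^8 · v^4) · ((u^2)^(-2))) · u^(-2)    [power of a power]
= ((u^8 · v^4) · u^(-4)) · u^(-2)    [power of a power]
= u^2·v^4    [product of powers]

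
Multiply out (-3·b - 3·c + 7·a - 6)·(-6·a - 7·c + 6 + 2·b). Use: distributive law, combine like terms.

(-3·b - 3·c + 7·a - 6)·(-6·a - 7·c + 6 + 2·b)
= 18·a·b + 21·b·c - 18·b - 6·b^2 + 18·a·c + 21·c^2 - 18·c - 6·b·c - 42·a^2 - 49·a·c + 42·a + 14·a·b + 36·a + 42·c - 36 - 12·b    [distributive law]
= 32·a·b + 15·b·c - 30·b - 6·b^2 - 31·a·c + 21·c^2 + 24·c - 42·a^2 + 78·a - 36    [combine like terms]

32·a·b + 15·b·c - 30·b - 6·b^2 - 31·a·c + 21·c^2 + 24·c - 42·a^2 + 78·a - 36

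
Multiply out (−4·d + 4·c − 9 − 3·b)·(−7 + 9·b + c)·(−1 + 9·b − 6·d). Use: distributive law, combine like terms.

(−4·d + 4·c − 9 − 3·b)·(−7 + 9·b + c)·(−1 + 9·b − 6·d)
= (28·d − 36·b·d − 4·c·d − 28·c + 36·b·c + 4·c² + 63 − 81·b − 9·c + 21·b − 27·b² − 3·b·c)·(−1 + 9·b − 6·d)    [distributive law]
= (28·d − 36·b·d − 4·c·d − 37·c + 33·b·c + 4·c² + 63 − 60·b − 27·b²)·(−1 + 9·b − 6·d)    [combine like terms]
= −28·d + 252·b·d − 168·d² + 36·b·d − 324·b²·d + 216·b·d² + 4·c·d − 36·b·c·d + 24·c·d² + 37·c − 333·b·c + 222·c·d − 33·b·c + 297·b²·c − 198·b·c·d − 4·c² + 36·b·c² − 24·c²·d − 63 + 567·b − 378·d + 60·b − 540·b² + 360·b·d + 27·b² − 243·b³ + 162·b²·d    [distributive law]
= −406·d + 648·b·d − 168·d² − 162·b²·d + 216·b·d² + 226·c·d − 234·b·c·d + 24·c·d² + 37·c − 366·b·c + 297·b²·c − 4·c² + 36·b·c² − 24·c²·d − 63 + 627·b − 513·b² − 243·b³    [combine like terms]

−406·d + 648·b·d − 168·d² − 162·b²·d + 216·b·d² + 226·c·d − 234·b·c·d + 24·c·d² + 37·c − 366·b·c + 297·b²·c − 4·c² + 36·b·c² − 24·c²·d − 63 + 627·b − 513·b² − 243·b³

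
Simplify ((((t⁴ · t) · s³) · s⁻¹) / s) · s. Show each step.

s²t⁵

((((t⁴ · t) · s³) · s⁻¹) / s) · s
= (((t⁵ · s³) · s⁻¹) / s) · s    [product of powers]
= s²t⁵    [quotient of powers; product of powers]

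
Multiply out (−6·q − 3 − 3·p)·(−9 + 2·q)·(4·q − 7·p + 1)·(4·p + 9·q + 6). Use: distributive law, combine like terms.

−1026·p·q^2 + 1332·q^3 + 2484·q^2 − 2385·p^2·q − 2238·p·q + 1179·q + 348·p·q^3 − 432·q^4 + 618·p^2·q^2 − 1782·p^2 − 864·p + 162 − 756·p^3 + 168·p^3·q

(−6·q − 3 − 3·p)·(−9 + 2·q)·(4·q − 7·p + 1)·(4·p + 9·q + 6)
= (54·q − 12·q^2 + 27 − 6·q + 27·p − 6·p·q)·(4·q − 7·p + 1)·(4·p + 9·q + 6)    [distributive law]
= (48·q − 12·q^2 + 27 + 27·p − 6·p·q)·(4·q − 7·p + 1)·(4·p + 9·q + 6)    [combine like terms]
= (192·q^2 − 336·p·q + 48·q − 48·q^3 + 84·p·q^2 − 12·q^2 + 108·q − 189·p + 27 + 108·p·q − 189·p^2 + 27·p − 24·p·q^2 + 42·p^2·q − 6·p·q)·(4·p + 9·q + 6)    [distributive law]
= (180·q^2 − 234·p·q + 156·q − 48·q^3 + 60·p·q^2 − 162·p + 27 − 189·p^2 + 42·p^2·q)·(4·p + 9·q + 6)    [combine like terms]
= 720·p·q^2 + 1620·q^3 + 1080·q^2 − 936·p^2·q − 2106·p·q^2 − 1404·p·q + 624·p·q + 1404·q^2 + 936·q − 192·p·q^3 − 432·q^4 − 288·q^3 + 240·p^2·q^2 + 540·p·q^3 + 360·p·q^2 − 648·p^2 − 1458·p·q − 972·p + 108·p + 243·q + 162 − 756·p^3 − 1701·p^2·q − 1134·p^2 + 168·p^3·q + 378·p^2·q^2 + 252·p^2·q    [distributive law]
= −1026·p·q^2 + 1332·q^3 + 2484·q^2 − 2385·p^2·q − 2238·p·q + 1179·q + 348·p·q^3 − 432·q^4 + 618·p^2·q^2 − 1782·p^2 − 864·p + 162 − 756·p^3 + 168·p^3·q    [combine like terms]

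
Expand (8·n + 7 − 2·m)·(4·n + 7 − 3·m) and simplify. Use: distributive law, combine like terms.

(8·n + 7 − 2·m)·(4·n + 7 − 3·m)
= 32·n^2 + 56·n − 24·m·n + 28·n + 49 − 21·m − 8·m·n − 14·m + 6·m^2    [distributive law]
= 32·n^2 + 84·n − 32·m·n + 49 − 35·m + 6·m^2    [combine like terms]

32·n^2 + 84·n − 32·m·n + 49 − 35·m + 6·m^2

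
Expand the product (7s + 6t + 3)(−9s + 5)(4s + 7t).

−252s³ − 657s²t + 32s² + 176st − 378st² + 210t² + 60s + 105t

(7s + 6t + 3)(−9s + 5)(4s + 7t)
= (−63s² + 35s − 54st + 30t − 27s + 15)(4s + 7t)    [distributive law]
= (−63s² + 8s − 54st + 30t + 15)(4s + 7t)    [combine like terms]
= −252s³ − 441s²t + 32s² + 56st − 216s²t − 378st² + 120st + 210t² + 60s + 105t    [distributive law]
= −252s³ − 657s²t + 32s² + 176st − 378st² + 210t² + 60s + 105t    [combine like terms]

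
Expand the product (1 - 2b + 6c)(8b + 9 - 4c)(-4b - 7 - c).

152b^2 + 34b - 582bc - 63 - 359c + 118c^2 + 64b^3 - 208b^2c + 40bc^2 + 24c^3

(1 - 2b + 6c)(8b + 9 - 4c)(-4b - 7 - c)
= (8b + 9 - 4c - 16b^2 - 18b + 8bc + 48bc + 54c - 24c^2)(-4b - 7 - c)    [distributive law]
= (-10b + 9 + 50c - 16b^2 + 56bc - 24c^2)(-4b - 7 - c)    [combine like terms]
= 40b^2 + 70b + 10bc - 36b - 63 - 9c - 200bc - 350c - 50c^2 + 64b^3 + 112b^2 + 16b^2c - 224b^2c - 392bc - 56bc^2 + 96bc^2 + 168c^2 + 24c^3    [distributive law]
= 152b^2 + 34b - 582bc - 63 - 359c + 118c^2 + 64b^3 - 208b^2c + 40bc^2 + 24c^3    [combine like terms]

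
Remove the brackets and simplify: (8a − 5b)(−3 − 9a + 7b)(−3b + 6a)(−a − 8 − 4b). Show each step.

−6162a^2b − 1296ab + 3501ab^2 + 3600a^3 + 1152a^2 + 906a^3b − 2775a^2b^2 + 432a^4 + 1947ab^3 + 360b^2 − 660b^3 − 420b^4

(8a − 5b)(−3 − 9a + 7b)(−3b + 6a)(−a − 8 − 4b)
= (−24a − 72a^2 + 56ab + 15b + 45ab − 35b^2)(−3b + 6a)(−a − 8 − 4b)    [distributive law]
= (−24a − 72a^2 + 101ab + 15b − 35b^2)(−3b + 6a)(−a − 8 − 4b)    [combine like terms]
= (72ab − 144a^2 + 216a^2b − 432a^3 − 303ab^2 + 606a^2b − 45b^2 + 90ab + 105b^3 − 210ab^2)(−a − 8 − 4b)    [distributive law]
= (162ab − 144a^2 + 822a^2b − 432a^3 − 513ab^2 − 45b^2 + 105b^3)(−a − 8 − 4b)    [combine like terms]
= −162a^2b − 1296ab − 648ab^2 + 144a^3 + 1152a^2 + 576a^2b − 822a^3b − 6576a^2b − 3288a^2b^2 + 432a^4 + 3456a^3 + 1728a^3b + 513a^2b^2 + 4104ab^2 + 2052ab^3 + 45ab^2 + 360b^2 + 180b^3 − 105ab^3 − 840b^3 − 420b^4    [distributive law]
= −6162a^2b − 1296ab + 3501ab^2 + 3600a^3 + 1152a^2 + 906a^3b − 2775a^2b^2 + 432a^4 + 1947ab^3 + 360b^2 − 660b^3 − 420b^4    [combine like terms]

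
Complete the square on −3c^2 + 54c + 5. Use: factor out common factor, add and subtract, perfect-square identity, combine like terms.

−3c^2 + 54c + 5
= −3(c^2 − 18c) + 5    [factor out -3 from the c-terms]
= −3(c^2 − 18c + 81 − 81) + 5    [add and subtract 81 inside the bracket]
= −3(c − 9)^2 + 243 + 5    [perfect-square identity]
= −3(c − 9)^2 + 248    [combine constants]

−3(c − 9)^2 + 248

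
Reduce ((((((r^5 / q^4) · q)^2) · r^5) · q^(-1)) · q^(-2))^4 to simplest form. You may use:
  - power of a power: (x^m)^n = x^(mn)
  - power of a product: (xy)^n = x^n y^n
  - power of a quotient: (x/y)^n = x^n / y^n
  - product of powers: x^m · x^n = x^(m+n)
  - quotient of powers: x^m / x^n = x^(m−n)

q^(-36)r^60

((((((r^5 / q^4) · q)^2) · r^5) · q^(-1)) · q^(-2))^4
= ((((((r^5 / q^4) · q)^2) · r^5) · q^(-1))^4) · ((q^(-2))^4)    [power of a product]
= ((((((r^5 / q^4) · q)^2) · r^5)^4) · ((q^(-1))^4)) · ((q^(-2))^4)    [power of a product]
= ((((((r^5 / q^4) · q)^2)^4) · ((r^5)^4)) · ((q^(-1))^4)) · ((q^(-2))^4)    [power of a product]
= (((((r^5 / q^4) · q)^8) · ((r^5)^4)) · ((q^(-1))^4)) · ((q^(-2))^4)    [power of a power]
= (((((r^5 / q^4)^8) · (q^8)) · ((r^5)^4)) · ((q^(-1))^4)) · ((q^(-2))^4)    [power of a product]
= ((((((r^5)^8) / ((q^4)^8)) · (q^8)) · ((r^5)^4)) · ((q^(-1))^4)) · ((q^(-2))^4)    [power of a quotient]
= ((((r^40 / ((q^4)^8)) · (q^8)) · ((r^5)^4)) · ((q^(-1))^4)) · ((q^(-2))^4)    [power of a power]
= ((((r^40 / q^32) · (q^8)) · ((r^5)^4)) · ((q^(-1))^4)) · ((q^(-2))^4)    [power of a power]
= ((((r^40 / q^32) · q^8) · r^20) · ((q^(-1))^4)) · ((q^(-2))^4)    [power of a power]
= ((((r^40 / q^32) · q^8) · r^20) · q^(-4)) · ((q^(-2))^4)    [power of a power]
= ((((r^40 / q^32) · q^8) · r^20) · q^(-4)) · q^(-8)    [power of a power]
= q^(-36)r^60    [quotient of powers; product of powers]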